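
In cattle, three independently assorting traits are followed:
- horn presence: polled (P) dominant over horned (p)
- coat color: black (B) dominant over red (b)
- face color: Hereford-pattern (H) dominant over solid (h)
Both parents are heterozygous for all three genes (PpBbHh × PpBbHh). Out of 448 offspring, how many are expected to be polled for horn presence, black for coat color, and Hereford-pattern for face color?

Trihybrid cross: PpBbHh × PpBbHh
Each trait segregates independently with a 3:1 phenotypic ratio, so each gene contributes 3/4 (dominant) or 1/4 (recessive).
Target: polled (horn presence), black (coat color), Hereford-pattern (face color)
Probability = product of independent per-trait probabilities
= 3/4 × 3/4 × 3/4 = 27/64
Expected count = 27/64 × 448 = 189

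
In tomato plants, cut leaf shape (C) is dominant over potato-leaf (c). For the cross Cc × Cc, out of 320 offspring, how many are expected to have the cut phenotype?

Punnett square for Cc × Cc:
Offspring genotypes: 1 CC, 2 Cc, 1 cc
Total offspring: 4
Count with target: 3
Probability: 3/4
Expected count = 3/4 × 320 = 240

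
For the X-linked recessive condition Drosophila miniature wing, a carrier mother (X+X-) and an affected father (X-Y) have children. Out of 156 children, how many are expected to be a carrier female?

Cross: X+X- × X-Y
Offspring: 1 X+X-, 1 X+Y, 1 X-X-, 1 X-Y
Probability of a carrier female: 1/4
Expected count = 1/4 × 156 = 39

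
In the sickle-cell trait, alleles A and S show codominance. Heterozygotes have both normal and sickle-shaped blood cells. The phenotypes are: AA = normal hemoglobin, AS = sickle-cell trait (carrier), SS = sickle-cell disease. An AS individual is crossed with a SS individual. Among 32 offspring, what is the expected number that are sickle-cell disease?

Punnett square for AS × SS:
Offspring genotypes: 2 AS, 2 SS
Phenotype counts: 2 sickle-cell trait (carrier), 2 sickle-cell disease
sickle-cell disease: 2 out of 4 → fraction 1/2
Expected count = 1/2 × 32 = 16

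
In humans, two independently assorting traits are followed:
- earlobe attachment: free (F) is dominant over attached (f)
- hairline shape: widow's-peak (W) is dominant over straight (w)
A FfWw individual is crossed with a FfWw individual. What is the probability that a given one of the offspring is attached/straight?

Dihybrid cross FfWw × FfWw — consider each gene separately:
earlobe attachment: Ff × Ff → 1 FF, 2 Ff, 1 ff → 3 F_ : 1 ff (out of 4)
hairline shape: Ww × Ww → 1 WW, 2 Ww, 1 ww → 3 W_ : 1 ww (out of 4)
Combine (counts out of 4 × 4 = 16): free/widow's-peak (F_W_) = 3×3 = 9; free/straight (F_ww) = 3×1 = 3; attached/widow's-peak (ffW_) = 1×3 = 3; attached/straight (ffww) = 1×1 = 1
Phenotype counts (out of 16): 9 free/widow's-peak, 3 free/straight, 3 attached/widow's-peak, 1 attached/straight
attached/straight: 1 out of 16
Probability: 1/16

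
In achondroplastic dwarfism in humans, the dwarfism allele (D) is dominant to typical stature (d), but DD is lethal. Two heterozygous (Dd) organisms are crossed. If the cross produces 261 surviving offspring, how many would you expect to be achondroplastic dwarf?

Cross: Dd × Dd
Punnett square offspring (before lethality): 1 DD, 2 Dd, 1 dd
The DD genotype is lethal (embryos die); surviving offspring: 2 Dd, 1 dd
achondroplastic dwarf: 2 out of 3 → fraction 2/3
Expected count = 2/3 × 261 = 174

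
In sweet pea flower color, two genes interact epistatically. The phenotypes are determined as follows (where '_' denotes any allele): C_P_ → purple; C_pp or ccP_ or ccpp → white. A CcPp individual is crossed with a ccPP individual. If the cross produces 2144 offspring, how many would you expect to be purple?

Cross: CcPp × ccPP — consider each gene separately:
C gene: Cc × cc → 2 Cc, 2 cc → 2 C_ : 2 cc (out of 4)
P gene: Pp × PP → 2 PP, 2 Pp → 4 P_ (out of 4)
Genotype classes (out of 4 × 4 = 16): C_P_ = 2×4 = 8; ccP_ = 2×4 = 8
Apply the phenotype rules: C_P_ (8) → purple; ccP_ (8) → white
Phenotype counts (out of 16): 8 purple, 8 white
purple: 8 out of 16 → fraction 1/2
Expected count = 1/2 × 2144 = 1072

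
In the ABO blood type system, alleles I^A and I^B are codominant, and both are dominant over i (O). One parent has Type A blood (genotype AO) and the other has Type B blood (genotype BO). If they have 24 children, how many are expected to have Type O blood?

Cross: AO × BO
Possible offspring genotypes: 1 AB, 1 AO, 1 BO, 1 OO
Blood type counts: 1 Type AB, 1 Type A, 1 Type B, 1 Type O
Probability of Type O: 1/4
Expected count = 1/4 × 24 = 6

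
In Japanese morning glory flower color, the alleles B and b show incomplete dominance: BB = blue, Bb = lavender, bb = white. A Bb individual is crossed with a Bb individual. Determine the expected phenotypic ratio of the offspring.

Punnett square for Bb × Bb:
Offspring genotypes: 1 BB, 2 Bb, 1 bb
Phenotype counts: 1 blue, 2 lavender, 1 white
Ratio: 1 blue : 2 lavender : 1 white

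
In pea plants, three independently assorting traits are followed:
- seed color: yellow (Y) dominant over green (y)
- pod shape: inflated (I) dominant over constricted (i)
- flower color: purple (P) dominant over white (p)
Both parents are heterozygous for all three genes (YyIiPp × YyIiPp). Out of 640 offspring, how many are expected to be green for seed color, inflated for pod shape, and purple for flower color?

Trihybrid cross: YyIiPp × YyIiPp
Each trait segregates independently with a 3:1 phenotypic ratio, so each gene contributes 3/4 (dominant) or 1/4 (recessive).
Target: green (seed color), inflated (pod shape), purple (flower color)
Probability = product of independent per-trait probabilities
= 1/4 × 3/4 × 3/4 = 9/64
Expected count = 9/64 × 640 = 90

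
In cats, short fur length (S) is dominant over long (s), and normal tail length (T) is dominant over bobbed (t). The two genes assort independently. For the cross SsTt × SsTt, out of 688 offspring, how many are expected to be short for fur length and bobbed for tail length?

Dihybrid cross SsTt × SsTt — consider each gene separately:
fur length: Ss × Ss → 1 SS, 2 Ss, 1 ss → 3 S_ : 1 ss (out of 4)
tail length: Tt × Tt → 1 TT, 2 Tt, 1 tt → 3 T_ : 1 tt (out of 4)
Looking for: short (S_) and bobbed (tt)
P(short) = 3/4, P(bobbed) = 1/4
P(both) = 3/4 × 1/4 = 3/16
Expected count = 3/16 × 688 = 129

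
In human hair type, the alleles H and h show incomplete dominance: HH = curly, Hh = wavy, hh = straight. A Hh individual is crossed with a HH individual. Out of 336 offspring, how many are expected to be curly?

Punnett square for Hh × HH:
Offspring genotypes: 2 HH, 2 Hh
Phenotype counts: 2 curly, 2 wavy
curly: 2 out of 4 → fraction 1/2
Expected count = 1/2 × 336 = 168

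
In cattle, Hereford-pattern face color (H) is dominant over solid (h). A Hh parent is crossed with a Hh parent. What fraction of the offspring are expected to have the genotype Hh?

Punnett square for Hh × Hh:
Offspring genotypes: 1 HH, 2 Hh, 1 hh
Total offspring: 4
Count with target: 2
Probability: 2/4 = 1/2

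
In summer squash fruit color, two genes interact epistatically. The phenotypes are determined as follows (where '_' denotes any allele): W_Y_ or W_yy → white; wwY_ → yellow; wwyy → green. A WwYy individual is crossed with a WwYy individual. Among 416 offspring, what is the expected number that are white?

Cross: WwYy × WwYy — consider each gene separately:
W gene: Ww × Ww → 1 WW, 2 Ww, 1 ww → 3 W_ : 1 ww (out of 4)
Y gene: Yy × Yy → 1 YY, 2 Yy, 1 yy → 3 Y_ : 1 yy (out of 4)
Genotype classes (out of 4 × 4 = 16): W_Y_ = 3×3 = 9; W_yy = 3×1 = 3; wwY_ = 1×3 = 3; wwyy = 1×1 = 1
Apply the phenotype rules: W_Y_ (9) + W_yy (3) → white; wwY_ (3) → yellow; wwyy (1) → green
Phenotype counts (out of 16): 12 white, 3 yellow, 1 green
white: 12 out of 16 → fraction 3/4
Expected count = 3/4 × 416 = 312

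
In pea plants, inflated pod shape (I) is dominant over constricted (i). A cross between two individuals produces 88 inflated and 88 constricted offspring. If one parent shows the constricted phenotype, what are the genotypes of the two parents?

Observed offspring: 88 inflated, 88 constricted
The observed ratio simplifies to 1:1. One parent shows constricted, so its genotype must be ii. A 1:1 offspring split requires the other parent to be heterozygous (Ii).
Parent genotypes: ii × Ii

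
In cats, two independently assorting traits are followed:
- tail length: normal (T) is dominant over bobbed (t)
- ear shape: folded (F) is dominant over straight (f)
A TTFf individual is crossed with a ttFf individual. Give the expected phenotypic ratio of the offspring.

Dihybrid cross TTFf × ttFf — consider each gene separately:
tail length: TT × tt → 4 Tt → 4 T_ (out of 4)
ear shape: Ff × Ff → 1 FF, 2 Ff, 1 ff → 3 F_ : 1 ff (out of 4)
Combine (counts out of 4 × 4 = 16): normal/folded (T_F_) = 4×3 = 12; normal/straight (T_ff) = 4×1 = 4
Phenotype counts (out of 16): 12 normal/folded, 4 normal/straight
Ratio: 3 normal/folded : 1 normal/straight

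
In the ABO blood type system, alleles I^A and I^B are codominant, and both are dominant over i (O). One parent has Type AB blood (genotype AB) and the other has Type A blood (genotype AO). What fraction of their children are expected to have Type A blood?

Cross: AB × AO
Possible offspring genotypes: 1 AA, 1 AO, 1 AB, 1 BO
Blood type counts: 2 Type A, 1 Type AB, 1 Type B
Probability of Type A: 2/4 = 1/2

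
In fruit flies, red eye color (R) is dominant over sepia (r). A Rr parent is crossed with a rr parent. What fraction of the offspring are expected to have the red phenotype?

Punnett square for Rr × rr:
Offspring genotypes: 2 Rr, 2 rr
Total offspring: 4
Count with target: 2
Probability: 2/4 = 1/2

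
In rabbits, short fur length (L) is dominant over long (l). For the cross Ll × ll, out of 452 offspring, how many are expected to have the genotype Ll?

Punnett square for Ll × ll:
Offspring genotypes: 2 Ll, 2 ll
Total offspring: 4
Count with target: 2
Probability: 2/4 = 1/2
Expected count = 1/2 × 452 = 226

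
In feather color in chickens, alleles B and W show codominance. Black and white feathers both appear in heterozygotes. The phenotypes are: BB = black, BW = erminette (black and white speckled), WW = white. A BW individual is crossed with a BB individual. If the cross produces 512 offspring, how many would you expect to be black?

Punnett square for BW × BB:
Offspring genotypes: 2 BB, 2 BW
Phenotype counts: 2 black, 2 erminette (black and white speckled)
black: 2 out of 4 → fraction 1/2
Expected count = 1/2 × 512 = 256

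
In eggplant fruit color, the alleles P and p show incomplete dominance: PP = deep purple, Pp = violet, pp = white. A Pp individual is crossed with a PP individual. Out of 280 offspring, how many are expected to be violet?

Punnett square for Pp × PP:
Offspring genotypes: 2 PP, 2 Pp
Phenotype counts: 2 deep purple, 2 violet
violet: 2 out of 4 → fraction 1/2
Expected count = 1/2 × 280 = 140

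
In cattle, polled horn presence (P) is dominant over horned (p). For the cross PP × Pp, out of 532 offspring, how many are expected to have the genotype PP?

Punnett square for PP × Pp:
Offspring genotypes: 2 PP, 2 Pp
Total offspring: 4
Count with target: 2
Probability: 2/4 = 1/2
Expected count = 1/2 × 532 = 266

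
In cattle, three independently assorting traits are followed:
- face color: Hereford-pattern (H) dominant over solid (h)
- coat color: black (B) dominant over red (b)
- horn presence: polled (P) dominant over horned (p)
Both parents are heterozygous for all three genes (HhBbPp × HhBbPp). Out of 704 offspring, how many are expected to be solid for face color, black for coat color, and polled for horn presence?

Trihybrid cross: HhBbPp × HhBbPp
Each trait segregates independently with a 3:1 phenotypic ratio, so each gene contributes 3/4 (dominant) or 1/4 (recessive).
Target: solid (face color), black (coat color), polled (horn presence)
Probability = product of independent per-trait probabilities
= 1/4 × 3/4 × 3/4 = 9/64
Expected count = 9/64 × 704 = 99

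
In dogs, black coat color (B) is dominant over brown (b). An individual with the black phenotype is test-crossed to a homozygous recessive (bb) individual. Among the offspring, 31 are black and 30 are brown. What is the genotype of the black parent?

Test cross: ? × bb
Offspring: 31 black, 30 brown — approximately 1:1.
A 1:1 ratio in a test cross indicates the unknown parent is heterozygous (Bb).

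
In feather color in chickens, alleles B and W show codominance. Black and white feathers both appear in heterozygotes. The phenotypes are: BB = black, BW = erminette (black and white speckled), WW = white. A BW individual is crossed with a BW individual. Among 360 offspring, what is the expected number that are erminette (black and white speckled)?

Punnett square for BW × BW:
Offspring genotypes: 1 BB, 2 BW, 1 WW
Phenotype counts: 1 black, 2 erminette (black and white speckled), 1 white
erminette (black and white speckled): 2 out of 4 → fraction 1/2
Expected count = 1/2 × 360 = 180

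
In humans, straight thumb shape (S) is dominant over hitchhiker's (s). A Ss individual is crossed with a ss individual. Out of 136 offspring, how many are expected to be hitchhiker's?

Punnett square for Ss × ss:
Offspring genotypes: 2 Ss, 2 ss
straight: 2, hitchhiker's: 2
hitchhiker's: 2 out of 4 → fraction 1/2
Expected count = 1/2 × 136 = 68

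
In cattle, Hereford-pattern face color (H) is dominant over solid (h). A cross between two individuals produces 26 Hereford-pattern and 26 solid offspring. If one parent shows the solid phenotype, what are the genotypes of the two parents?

Observed offspring: 26 Hereford-pattern, 26 solid
The observed ratio simplifies to 1:1. One parent shows solid, so its genotype must be hh. A 1:1 offspring split requires the other parent to be heterozygous (Hh).
Parent genotypes: hh × Hh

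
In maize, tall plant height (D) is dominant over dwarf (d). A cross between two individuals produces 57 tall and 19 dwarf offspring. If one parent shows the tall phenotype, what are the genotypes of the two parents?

Observed offspring: 57 tall, 19 dwarf
The observed ratio simplifies to 3:1. Dwarf (dd) offspring appear, so each parent must contribute one d allele. The parent stated to show tall carries D, so it is Dd. The other parent is then either Dd or dd: Dd × dd would give a 1:1 split, whereas Dd × Dd gives 3:1 — matching the data. So both parents are heterozygous (Dd × Dd).
Parent genotypes: Dd × Dd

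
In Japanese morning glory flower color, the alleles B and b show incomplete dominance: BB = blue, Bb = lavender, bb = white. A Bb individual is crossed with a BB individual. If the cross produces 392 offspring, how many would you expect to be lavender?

Punnett square for Bb × BB:
Offspring genotypes: 2 BB, 2 Bb
Phenotype counts: 2 blue, 2 lavender
lavender: 2 out of 4 → fraction 1/2
Expected count = 1/2 × 392 = 196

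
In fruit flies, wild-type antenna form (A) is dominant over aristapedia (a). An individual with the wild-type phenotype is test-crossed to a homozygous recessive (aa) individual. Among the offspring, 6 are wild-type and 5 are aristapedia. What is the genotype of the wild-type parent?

Test cross: ? × aa
Offspring: 6 wild-type, 5 aristapedia — approximately 1:1.
A 1:1 ratio in a test cross indicates the unknown parent is heterozygous (Aa).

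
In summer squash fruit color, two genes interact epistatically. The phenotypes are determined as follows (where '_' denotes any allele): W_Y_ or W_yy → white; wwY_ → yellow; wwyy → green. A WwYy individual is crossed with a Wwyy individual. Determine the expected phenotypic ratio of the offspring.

Cross: WwYy × Wwyy — consider each gene separately:
W gene: Ww × Ww → 1 WW, 2 Ww, 1 ww → 3 W_ : 1 ww (out of 4)
Y gene: Yy × yy → 2 Yy, 2 yy → 2 Y_ : 2 yy (out of 4)
Genotype classes (out of 4 × 4 = 16): W_Y_ = 3×2 = 6; W_yy = 3×2 = 6; wwY_ = 1×2 = 2; wwyy = 1×2 = 2
Apply the phenotype rules: W_Y_ (6) + W_yy (6) → white; wwY_ (2) → yellow; wwyy (2) → green
Phenotype counts (out of 16): 12 white, 2 yellow, 2 green
Ratio: 6 white : 1 yellow : 1 green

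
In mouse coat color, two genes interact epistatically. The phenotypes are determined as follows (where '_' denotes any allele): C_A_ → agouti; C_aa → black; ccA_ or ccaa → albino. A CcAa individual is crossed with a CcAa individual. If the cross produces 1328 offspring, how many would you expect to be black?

Cross: CcAa × CcAa — consider each gene separately:
C gene: Cc × Cc → 1 CC, 2 Cc, 1 cc → 3 C_ : 1 cc (out of 4)
A gene: Aa × Aa → 1 AA, 2 Aa, 1 aa → 3 A_ : 1 aa (out of 4)
Genotype classes (out of 4 × 4 = 16): C_A_ = 3×3 = 9; C_aa = 3×1 = 3; ccA_ = 1×3 = 3; ccaa = 1×1 = 1
Apply the phenotype rules: C_A_ (9) → agouti; C_aa (3) → black; ccA_ (3) + ccaa (1) → albino
Phenotype counts (out of 16): 9 agouti, 3 black, 4 albino
black: 3 out of 16 → fraction 3/16
Expected count = 3/16 × 1328 = 249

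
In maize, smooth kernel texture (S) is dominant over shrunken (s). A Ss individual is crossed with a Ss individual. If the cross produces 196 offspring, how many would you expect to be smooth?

Punnett square for Ss × Ss:
Offspring genotypes: 1 SS, 2 Ss, 1 ss
smooth: 3, shrunken: 1
smooth: 3 out of 4 → fraction 3/4
Expected count = 3/4 × 196 = 147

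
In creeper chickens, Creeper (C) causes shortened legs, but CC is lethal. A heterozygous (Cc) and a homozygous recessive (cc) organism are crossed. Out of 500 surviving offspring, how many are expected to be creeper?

Cross: Cc × cc
Punnett square offspring (before lethality): 2 Cc, 2 cc
No CC offspring are produced in this cross.
creeper: 2 out of 4 → fraction 1/2
Expected count = 1/2 × 500 = 250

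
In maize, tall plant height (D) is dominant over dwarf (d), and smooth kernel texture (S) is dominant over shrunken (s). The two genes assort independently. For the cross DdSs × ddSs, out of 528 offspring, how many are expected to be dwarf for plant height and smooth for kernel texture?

Dihybrid cross DdSs × ddSs — consider each gene separately:
plant height: Dd × dd → 2 Dd, 2 dd → 2 D_ : 2 dd (out of 4)
kernel texture: Ss × Ss → 1 SS, 2 Ss, 1 ss → 3 S_ : 1 ss (out of 4)
Looking for: dwarf (dd) and smooth (S_)
P(dwarf) = 2/4, P(smooth) = 3/4
P(both) = 2/4 × 3/4 = 6/16 = 3/8
Expected count = 3/8 × 528 = 198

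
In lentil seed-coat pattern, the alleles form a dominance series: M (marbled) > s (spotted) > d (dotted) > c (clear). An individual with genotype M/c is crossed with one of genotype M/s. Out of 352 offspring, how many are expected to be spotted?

Cross: M/c × M/s
Allele dominance: M > s > d > c
Offspring genotypes: 1 M/M, 1 M/s, 1 M/c, 1 s/c
Phenotype counts: 3 marbled, 1 spotted
spotted: 1 out of 4 → fraction 1/4
Expected count = 1/4 × 352 = 88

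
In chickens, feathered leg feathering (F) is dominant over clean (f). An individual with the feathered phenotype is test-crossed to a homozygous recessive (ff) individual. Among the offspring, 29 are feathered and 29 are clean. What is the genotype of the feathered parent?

Test cross: ? × ff
Offspring: 29 feathered, 29 clean — approximately 1:1.
A 1:1 ratio in a test cross indicates the unknown parent is heterozygous (Ff).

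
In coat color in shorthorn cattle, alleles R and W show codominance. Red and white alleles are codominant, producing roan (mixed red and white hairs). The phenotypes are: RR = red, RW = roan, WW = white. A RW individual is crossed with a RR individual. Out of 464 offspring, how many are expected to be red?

Punnett square for RW × RR:
Offspring genotypes: 2 RR, 2 RW
Phenotype counts: 2 red, 2 roan
red: 2 out of 4 → fraction 1/2
Expected count = 1/2 × 464 = 232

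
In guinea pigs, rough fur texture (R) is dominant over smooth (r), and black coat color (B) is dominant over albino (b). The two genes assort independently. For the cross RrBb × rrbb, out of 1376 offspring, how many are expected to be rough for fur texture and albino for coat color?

Dihybrid cross RrBb × rrbb — consider each gene separately:
fur texture: Rr × rr → 2 Rr, 2 rr → 2 R_ : 2 rr (out of 4)
coat color: Bb × bb → 2 Bb, 2 bb → 2 B_ : 2 bb (out of 4)
Looking for: rough (R_) and albino (bb)
P(rough) = 2/4, P(albino) = 2/4
P(both) = 2/4 × 2/4 = 4/16 = 1/4
Expected count = 1/4 × 1376 = 344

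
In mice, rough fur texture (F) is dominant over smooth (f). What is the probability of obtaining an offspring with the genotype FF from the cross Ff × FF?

Punnett square for Ff × FF:
Offspring genotypes: 2 FF, 2 Ff
Total offspring: 4
Count with target: 2
Probability: 2/4 = 1/2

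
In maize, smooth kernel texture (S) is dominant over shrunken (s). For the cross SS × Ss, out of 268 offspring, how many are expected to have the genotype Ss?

Punnett square for SS × Ss:
Offspring genotypes: 2 SS, 2 Ss
Total offspring: 4
Count with target: 2
Probability: 2/4 = 1/2
Expected count = 1/2 × 268 = 134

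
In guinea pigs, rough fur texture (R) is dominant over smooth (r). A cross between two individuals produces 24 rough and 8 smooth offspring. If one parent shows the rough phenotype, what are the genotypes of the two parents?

Observed offspring: 24 rough, 8 smooth
The observed ratio simplifies to 3:1. Smooth (rr) offspring appear, so each parent must contribute one r allele. The parent stated to show rough carries R, so it is Rr. The other parent is then either Rr or rr: Rr × rr would give a 1:1 split, whereas Rr × Rr gives 3:1 — matching the data. So both parents are heterozygous (Rr × Rr).
Parent genotypes: Rr × Rr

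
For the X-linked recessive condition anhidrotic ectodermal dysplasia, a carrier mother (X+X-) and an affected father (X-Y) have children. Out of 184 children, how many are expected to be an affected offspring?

Cross: X+X- × X-Y
Offspring: 1 X+X-, 1 X+Y, 1 X-X-, 1 X-Y
Probability of an affected offspring: 2/4 = 1/2
Expected count = 1/2 × 184 = 92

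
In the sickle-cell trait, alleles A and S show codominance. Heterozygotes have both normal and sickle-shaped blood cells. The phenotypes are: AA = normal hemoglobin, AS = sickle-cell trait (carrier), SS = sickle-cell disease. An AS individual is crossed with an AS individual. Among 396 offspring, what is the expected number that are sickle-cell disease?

Punnett square for AS × AS:
Offspring genotypes: 1 AA, 2 AS, 1 SS
Phenotype counts: 1 normal hemoglobin, 2 sickle-cell trait (carrier), 1 sickle-cell disease
sickle-cell disease: 1 out of 4 → fraction 1/4
Expected count = 1/4 × 396 = 99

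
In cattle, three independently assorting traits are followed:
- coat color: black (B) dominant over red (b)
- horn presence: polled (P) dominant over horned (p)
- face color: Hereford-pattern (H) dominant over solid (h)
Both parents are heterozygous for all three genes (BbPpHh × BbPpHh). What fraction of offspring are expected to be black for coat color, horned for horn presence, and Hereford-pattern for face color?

Trihybrid cross: BbPpHh × BbPpHh
Each trait segregates independently with a 3:1 phenotypic ratio, so each gene contributes 3/4 (dominant) or 1/4 (recessive).
Target: black (coat color), horned (horn presence), Hereford-pattern (face color)
Probability = product of independent per-trait probabilities
= 3/4 × 1/4 × 3/4 = 9/64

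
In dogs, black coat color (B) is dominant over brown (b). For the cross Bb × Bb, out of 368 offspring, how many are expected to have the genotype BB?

Punnett square for Bb × Bb:
Offspring genotypes: 1 BB, 2 Bb, 1 bb
Total offspring: 4
Count with target: 1
Probability: 1/4
Expected count = 1/4 × 368 = 92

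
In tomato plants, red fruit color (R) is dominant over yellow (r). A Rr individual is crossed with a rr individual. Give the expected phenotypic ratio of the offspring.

Punnett square for Rr × rr:
Offspring genotypes: 2 Rr, 2 rr
red: 2, yellow: 2
Ratio: 1:1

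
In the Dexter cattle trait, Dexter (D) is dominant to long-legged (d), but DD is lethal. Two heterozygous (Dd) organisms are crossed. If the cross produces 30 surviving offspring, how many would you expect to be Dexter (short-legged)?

Cross: Dd × Dd
Punnett square offspring (before lethality): 1 DD, 2 Dd, 1 dd
The DD genotype is lethal (embryos die); surviving offspring: 2 Dd, 1 dd
Dexter (short-legged): 2 out of 3 → fraction 2/3
Expected count = 2/3 × 30 = 20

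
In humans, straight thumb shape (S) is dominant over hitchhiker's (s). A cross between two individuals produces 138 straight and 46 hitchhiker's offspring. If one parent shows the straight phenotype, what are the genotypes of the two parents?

Observed offspring: 138 straight, 46 hitchhiker's
The observed ratio simplifies to 3:1. Hitchhiker's (ss) offspring appear, so each parent must contribute one s allele. The parent stated to show straight carries S, so it is Ss. The other parent is then either Ss or ss: Ss × ss would give a 1:1 split, whereas Ss × Ss gives 3:1 — matching the data. So both parents are heterozygous (Ss × Ss).
Parent genotypes: Ss × Ss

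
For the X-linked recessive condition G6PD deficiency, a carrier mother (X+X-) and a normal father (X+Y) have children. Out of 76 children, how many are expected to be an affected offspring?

Cross: X+X- × X+Y
Offspring: 1 X+X+, 1 X+Y, 1 X+X-, 1 X-Y
Probability of an affected offspring: 1/4
Expected count = 1/4 × 76 = 19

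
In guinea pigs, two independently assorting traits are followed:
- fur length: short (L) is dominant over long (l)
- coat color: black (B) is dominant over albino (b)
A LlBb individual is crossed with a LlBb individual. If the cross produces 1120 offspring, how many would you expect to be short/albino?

Dihybrid cross LlBb × LlBb — consider each gene separately:
fur length: Ll × Ll → 1 LL, 2 Ll, 1 ll → 3 L_ : 1 ll (out of 4)
coat color: Bb × Bb → 1 BB, 2 Bb, 1 bb → 3 B_ : 1 bb (out of 4)
Combine (counts out of 4 × 4 = 16): short/black (L_B_) = 3×3 = 9; short/albino (L_bb) = 3×1 = 3; long/black (llB_) = 1×3 = 3; long/albino (llbb) = 1×1 = 1
Phenotype counts (out of 16): 9 short/black, 3 short/albino, 3 long/black, 1 long/albino
short/albino: 3 out of 16 → fraction 3/16
Expected count = 3/16 × 1120 = 210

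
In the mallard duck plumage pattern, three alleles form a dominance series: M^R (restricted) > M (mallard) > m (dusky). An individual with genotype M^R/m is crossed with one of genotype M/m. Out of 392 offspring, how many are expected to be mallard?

Cross: M^R/m × M/m
Allele dominance: M^R > M > m
Offspring genotypes: 1 M^R/M, 1 M^R/m, 1 M/m, 1 m/m
Phenotype counts: 2 restricted, 1 mallard, 1 dusky
mallard: 1 out of 4 → fraction 1/4
Expected count = 1/4 × 392 = 98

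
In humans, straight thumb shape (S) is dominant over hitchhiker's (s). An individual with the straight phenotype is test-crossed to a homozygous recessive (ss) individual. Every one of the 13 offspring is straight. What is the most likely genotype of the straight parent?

Test cross: ? × ss
All offspring are straight.
If the unknown parent were heterozygous (Ss), about half of 13 offspring would be hitchhiker's; none are. The unknown parent is most likely homozygous dominant (SS).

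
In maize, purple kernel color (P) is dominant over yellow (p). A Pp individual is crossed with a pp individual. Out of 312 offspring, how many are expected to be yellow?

Punnett square for Pp × pp:
Offspring genotypes: 2 Pp, 2 pp
purple: 2, yellow: 2
yellow: 2 out of 4 → fraction 1/2
Expected count = 1/2 × 312 = 156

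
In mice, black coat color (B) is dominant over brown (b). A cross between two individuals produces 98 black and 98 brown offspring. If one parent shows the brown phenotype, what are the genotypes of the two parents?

Observed offspring: 98 black, 98 brown
The observed ratio simplifies to 1:1. One parent shows brown, so its genotype must be bb. A 1:1 offspring split requires the other parent to be heterozygous (Bb).
Parent genotypes: bb × Bb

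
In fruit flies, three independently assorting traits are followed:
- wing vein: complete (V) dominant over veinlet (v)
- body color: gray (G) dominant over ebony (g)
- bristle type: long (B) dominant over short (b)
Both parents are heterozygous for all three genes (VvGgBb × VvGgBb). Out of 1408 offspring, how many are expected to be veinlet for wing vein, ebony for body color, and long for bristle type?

Trihybrid cross: VvGgBb × VvGgBb
Each trait segregates independently with a 3:1 phenotypic ratio, so each gene contributes 3/4 (dominant) or 1/4 (recessive).
Target: veinlet (wing vein), ebony (body color), long (bristle type)
Probability = product of independent per-trait probabilities
= 1/4 × 1/4 × 3/4 = 3/64
Expected count = 3/64 × 1408 = 66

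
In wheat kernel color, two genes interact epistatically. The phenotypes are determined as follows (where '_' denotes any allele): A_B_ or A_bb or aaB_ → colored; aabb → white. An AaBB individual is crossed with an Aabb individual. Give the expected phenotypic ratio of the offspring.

Cross: AaBB × Aabb — consider each gene separately:
A gene: Aa × Aa → 1 AA, 2 Aa, 1 aa → 3 A_ : 1 aa (out of 4)
B gene: BB × bb → 4 Bb → 4 B_ (out of 4)
Genotype classes (out of 4 × 4 = 16): A_B_ = 3×4 = 12; aaB_ = 1×4 = 4
Apply the phenotype rules: A_B_ (12) + aaB_ (4) → colored
Phenotype counts (out of 16): 16 colored
Ratio: all colored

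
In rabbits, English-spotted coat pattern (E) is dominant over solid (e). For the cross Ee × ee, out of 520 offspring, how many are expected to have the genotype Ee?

Punnett square for Ee × ee:
Offspring genotypes: 2 Ee, 2 ee
Total offspring: 4
Count with target: 2
Probability: 2/4 = 1/2
Expected count = 1/2 × 520 = 260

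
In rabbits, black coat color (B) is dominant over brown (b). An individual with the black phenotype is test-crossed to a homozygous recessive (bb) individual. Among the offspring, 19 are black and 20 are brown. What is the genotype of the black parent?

Test cross: ? × bb
Offspring: 19 black, 20 brown — approximately 1:1.
A 1:1 ratio in a test cross indicates the unknown parent is heterozygous (Bb).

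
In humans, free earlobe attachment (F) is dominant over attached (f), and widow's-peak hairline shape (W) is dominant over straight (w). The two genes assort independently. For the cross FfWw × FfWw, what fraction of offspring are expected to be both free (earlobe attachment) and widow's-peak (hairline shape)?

Dihybrid cross FfWw × FfWw — consider each gene separately:
earlobe attachment: Ff × Ff → 1 FF, 2 Ff, 1 ff → 3 F_ : 1 ff (out of 4)
hairline shape: Ww × Ww → 1 WW, 2 Ww, 1 ww → 3 W_ : 1 ww (out of 4)
Looking for: free (F_) and widow's-peak (W_)
P(free) = 3/4, P(widow's-peak) = 3/4
P(both) = 3/4 × 3/4 = 9/16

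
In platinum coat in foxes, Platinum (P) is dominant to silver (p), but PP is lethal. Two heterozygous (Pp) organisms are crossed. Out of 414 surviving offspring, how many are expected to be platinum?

Cross: Pp × Pp
Punnett square offspring (before lethality): 1 PP, 2 Pp, 1 pp
The PP genotype is lethal (embryos die); surviving offspring: 2 Pp, 1 pp
platinum: 2 out of 3 → fraction 2/3
Expected count = 2/3 × 414 = 276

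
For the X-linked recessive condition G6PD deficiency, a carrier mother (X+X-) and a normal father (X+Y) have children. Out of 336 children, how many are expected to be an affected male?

Cross: X+X- × X+Y
Offspring: 1 X+X+, 1 X+Y, 1 X+X-, 1 X-Y
Probability of an affected male: 1/4
Expected count = 1/4 × 336 = 84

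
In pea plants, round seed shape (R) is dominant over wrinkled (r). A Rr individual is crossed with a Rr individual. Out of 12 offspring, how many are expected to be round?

Punnett square for Rr × Rr:
Offspring genotypes: 1 RR, 2 Rr, 1 rr
round: 3, wrinkled: 1
round: 3 out of 4 → fraction 3/4
Expected count = 3/4 × 12 = 9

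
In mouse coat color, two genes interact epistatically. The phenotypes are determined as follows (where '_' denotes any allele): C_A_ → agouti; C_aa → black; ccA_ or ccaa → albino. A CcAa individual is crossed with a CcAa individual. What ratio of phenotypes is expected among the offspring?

Cross: CcAa × CcAa — consider each gene separately:
C gene: Cc × Cc → 1 CC, 2 Cc, 1 cc → 3 C_ : 1 cc (out of 4)
A gene: Aa × Aa → 1 AA, 2 Aa, 1 aa → 3 A_ : 1 aa (out of 4)
Genotype classes (out of 4 × 4 = 16): C_A_ = 3×3 = 9; C_aa = 3×1 = 3; ccA_ = 1×3 = 3; ccaa = 1×1 = 1
Apply the phenotype rules: C_A_ (9) → agouti; C_aa (3) → black; ccA_ (3) + ccaa (1) → albino
Phenotype counts (out of 16): 9 agouti, 3 black, 4 albino
Ratio: 9 agouti : 3 black : 4 albino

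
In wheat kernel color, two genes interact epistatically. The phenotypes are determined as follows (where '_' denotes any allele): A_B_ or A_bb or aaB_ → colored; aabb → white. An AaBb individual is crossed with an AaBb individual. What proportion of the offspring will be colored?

Cross: AaBb × AaBb — consider each gene separately:
A gene: Aa × Aa → 1 AA, 2 Aa, 1 aa → 3 A_ : 1 aa (out of 4)
B gene: Bb × Bb → 1 BB, 2 Bb, 1 bb → 3 B_ : 1 bb (out of 4)
Genotype classes (out of 4 × 4 = 16): A_B_ = 3×3 = 9; A_bb = 3×1 = 3; aaB_ = 1×3 = 3; aabb = 1×1 = 1
Apply the phenotype rules: A_B_ (9) + A_bb (3) + aaB_ (3) → colored; aabb (1) → white
Phenotype counts (out of 16): 15 colored, 1 white
colored: 15 out of 16
Probability: 15/16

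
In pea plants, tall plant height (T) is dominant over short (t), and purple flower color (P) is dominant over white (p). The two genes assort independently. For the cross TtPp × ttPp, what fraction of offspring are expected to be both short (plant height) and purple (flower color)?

Dihybrid cross TtPp × ttPp — consider each gene separately:
plant height: Tt × tt → 2 Tt, 2 tt → 2 T_ : 2 tt (out of 4)
flower color: Pp × Pp → 1 PP, 2 Pp, 1 pp → 3 P_ : 1 pp (out of 4)
Looking for: short (tt) and purple (P_)
P(short) = 2/4, P(purple) = 3/4
P(both) = 2/4 × 3/4 = 6/16 = 3/8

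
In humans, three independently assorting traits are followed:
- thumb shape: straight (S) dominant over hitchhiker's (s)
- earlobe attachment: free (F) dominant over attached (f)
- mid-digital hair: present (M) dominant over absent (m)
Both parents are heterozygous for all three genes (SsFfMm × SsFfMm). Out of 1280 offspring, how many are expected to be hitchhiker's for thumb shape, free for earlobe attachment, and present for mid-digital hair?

Trihybrid cross: SsFfMm × SsFfMm
Each trait segregates independently with a 3:1 phenotypic ratio, so each gene contributes 3/4 (dominant) or 1/4 (recessive).
Target: hitchhiker's (thumb shape), free (earlobe attachment), present (mid-digital hair)
Probability = product of independent per-trait probabilities
= 1/4 × 3/4 × 3/4 = 9/64
Expected count = 9/64 × 1280 = 180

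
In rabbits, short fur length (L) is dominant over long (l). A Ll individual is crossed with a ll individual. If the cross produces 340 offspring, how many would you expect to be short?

Punnett square for Ll × ll:
Offspring genotypes: 2 Ll, 2 ll
short: 2, long: 2
short: 2 out of 4 → fraction 1/2
Expected count = 1/2 × 340 = 170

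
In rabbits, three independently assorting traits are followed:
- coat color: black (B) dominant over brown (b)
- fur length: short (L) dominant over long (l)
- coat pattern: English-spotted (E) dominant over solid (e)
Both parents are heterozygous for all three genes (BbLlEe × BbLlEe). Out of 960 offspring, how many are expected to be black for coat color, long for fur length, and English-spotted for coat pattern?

Trihybrid cross: BbLlEe × BbLlEe
Each trait segregates independently with a 3:1 phenotypic ratio, so each gene contributes 3/4 (dominant) or 1/4 (recessive).
Target: black (coat color), long (fur length), English-spotted (coat pattern)
Probability = product of independent per-trait probabilities
= 3/4 × 1/4 × 3/4 = 9/64
Expected count = 9/64 × 960 = 135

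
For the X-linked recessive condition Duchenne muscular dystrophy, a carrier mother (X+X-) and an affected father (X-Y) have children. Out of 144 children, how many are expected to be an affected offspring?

Cross: X+X- × X-Y
Offspring: 1 X+X-, 1 X+Y, 1 X-X-, 1 X-Y
Probability of an affected offspring: 2/4 = 1/2
Expected count = 1/2 × 144 = 72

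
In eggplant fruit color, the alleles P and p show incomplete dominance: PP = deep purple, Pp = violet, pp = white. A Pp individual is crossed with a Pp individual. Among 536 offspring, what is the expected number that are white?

Punnett square for Pp × Pp:
Offspring genotypes: 1 PP, 2 Pp, 1 pp
Phenotype counts: 1 deep purple, 2 violet, 1 white
white: 1 out of 4 → fraction 1/4
Expected count = 1/4 × 536 = 134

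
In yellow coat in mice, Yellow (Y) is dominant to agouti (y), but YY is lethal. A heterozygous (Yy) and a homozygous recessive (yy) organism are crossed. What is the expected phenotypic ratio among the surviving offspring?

Cross: Yy × yy
Punnett square offspring (before lethality): 2 Yy, 2 yy
No YY offspring are produced in this cross.
Ratio: 1 yellow : 1 agouti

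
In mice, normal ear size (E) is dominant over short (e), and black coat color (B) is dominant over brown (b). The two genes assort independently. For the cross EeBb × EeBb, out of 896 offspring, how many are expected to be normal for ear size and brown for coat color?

Dihybrid cross EeBb × EeBb — consider each gene separately:
ear size: Ee × Ee → 1 EE, 2 Ee, 1 ee → 3 E_ : 1 ee (out of 4)
coat color: Bb × Bb → 1 BB, 2 Bb, 1 bb → 3 B_ : 1 bb (out of 4)
Looking for: normal (E_) and brown (bb)
P(normal) = 3/4, P(brown) = 1/4
P(both) = 3/4 × 1/4 = 3/16
Expected count = 3/16 × 896 = 168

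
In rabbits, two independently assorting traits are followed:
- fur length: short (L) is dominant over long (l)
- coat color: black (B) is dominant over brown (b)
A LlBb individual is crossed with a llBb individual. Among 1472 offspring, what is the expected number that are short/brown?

Dihybrid cross LlBb × llBb — consider each gene separately:
fur length: Ll × ll → 2 Ll, 2 ll → 2 L_ : 2 ll (out of 4)
coat color: Bb × Bb → 1 BB, 2 Bb, 1 bb → 3 B_ : 1 bb (out of 4)
Combine (counts out of 4 × 4 = 16): short/black (L_B_) = 2×3 = 6; short/brown (L_bb) = 2×1 = 2; long/black (llB_) = 2×3 = 6; long/brown (llbb) = 2×1 = 2
Phenotype counts (out of 16): 6 short/black, 2 short/brown, 6 long/black, 2 long/brown
short/brown: 2 out of 16 → fraction 1/8
Expected count = 1/8 × 1472 = 184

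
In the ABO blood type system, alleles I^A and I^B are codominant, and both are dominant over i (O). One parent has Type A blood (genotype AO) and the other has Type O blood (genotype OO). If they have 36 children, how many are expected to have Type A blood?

Cross: AO × OO
Possible offspring genotypes: 2 AO, 2 OO
Blood type counts: 2 Type A, 2 Type O
Probability of Type A: 2/4 = 1/2
Expected count = 1/2 × 36 = 18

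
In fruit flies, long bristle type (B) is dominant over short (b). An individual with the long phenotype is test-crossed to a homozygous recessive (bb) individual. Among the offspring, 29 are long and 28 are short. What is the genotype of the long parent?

Test cross: ? × bb
Offspring: 29 long, 28 short — approximately 1:1.
A 1:1 ratio in a test cross indicates the unknown parent is heterozygous (Bb).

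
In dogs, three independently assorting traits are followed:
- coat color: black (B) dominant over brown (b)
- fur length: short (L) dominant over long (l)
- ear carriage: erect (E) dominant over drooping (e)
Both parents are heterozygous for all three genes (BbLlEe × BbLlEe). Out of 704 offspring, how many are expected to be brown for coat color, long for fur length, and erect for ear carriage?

Trihybrid cross: BbLlEe × BbLlEe
Each trait segregates independently with a 3:1 phenotypic ratio, so each gene contributes 3/4 (dominant) or 1/4 (recessive).
Target: brown (coat color), long (fur length), erect (ear carriage)
Probability = product of independent per-trait probabilities
= 1/4 × 1/4 × 3/4 = 3/64
Expected count = 3/64 × 704 = 33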